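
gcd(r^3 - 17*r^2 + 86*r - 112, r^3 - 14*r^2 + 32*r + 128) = r - 8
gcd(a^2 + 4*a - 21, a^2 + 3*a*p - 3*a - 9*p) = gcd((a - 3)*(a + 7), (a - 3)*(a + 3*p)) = a - 3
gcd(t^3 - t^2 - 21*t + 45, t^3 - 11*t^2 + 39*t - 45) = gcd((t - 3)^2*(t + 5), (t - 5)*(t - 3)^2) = t^2 - 6*t + 9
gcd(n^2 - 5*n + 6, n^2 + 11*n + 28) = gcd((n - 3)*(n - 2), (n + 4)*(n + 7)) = 1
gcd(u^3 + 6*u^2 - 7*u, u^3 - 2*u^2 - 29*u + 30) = u - 1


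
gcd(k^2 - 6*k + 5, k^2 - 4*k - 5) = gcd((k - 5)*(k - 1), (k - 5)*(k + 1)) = k - 5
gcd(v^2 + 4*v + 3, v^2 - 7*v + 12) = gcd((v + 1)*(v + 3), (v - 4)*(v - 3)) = 1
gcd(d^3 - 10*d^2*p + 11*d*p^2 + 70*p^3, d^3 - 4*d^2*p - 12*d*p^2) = d + 2*p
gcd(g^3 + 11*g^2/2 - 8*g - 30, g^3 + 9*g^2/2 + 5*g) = g + 2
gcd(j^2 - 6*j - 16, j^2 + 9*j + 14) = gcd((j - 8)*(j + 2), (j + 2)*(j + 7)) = j + 2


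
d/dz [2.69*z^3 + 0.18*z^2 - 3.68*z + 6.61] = 8.07*z^2 + 0.36*z - 3.68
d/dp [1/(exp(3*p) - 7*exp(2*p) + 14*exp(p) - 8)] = (-3*exp(2*p) + 14*exp(p) - 14)*exp(p)/(exp(3*p) - 7*exp(2*p) + 14*exp(p) - 8)^2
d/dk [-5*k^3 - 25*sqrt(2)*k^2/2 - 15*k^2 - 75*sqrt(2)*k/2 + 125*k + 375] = -15*k^2 - 25*sqrt(2)*k - 30*k - 75*sqrt(2)/2 + 125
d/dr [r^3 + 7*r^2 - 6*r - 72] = 3*r^2 + 14*r - 6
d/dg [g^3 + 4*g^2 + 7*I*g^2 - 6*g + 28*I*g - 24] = 3*g^2 + g*(8 + 14*I) - 6 + 28*I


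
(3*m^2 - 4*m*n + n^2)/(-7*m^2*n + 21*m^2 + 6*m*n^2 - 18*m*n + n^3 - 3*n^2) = (-3*m + n)/(7*m*n - 21*m + n^2 - 3*n)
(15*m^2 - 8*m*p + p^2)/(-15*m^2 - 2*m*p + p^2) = (-3*m + p)/(3*m + p)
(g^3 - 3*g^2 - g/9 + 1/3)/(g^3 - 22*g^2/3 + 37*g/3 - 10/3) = (g^2 - 8*g/3 - 1)/(g^2 - 7*g + 10)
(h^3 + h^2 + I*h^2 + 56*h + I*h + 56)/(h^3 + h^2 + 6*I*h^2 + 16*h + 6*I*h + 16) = (h - 7*I)/(h - 2*I)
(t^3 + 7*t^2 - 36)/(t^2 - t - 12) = (t^2 + 4*t - 12)/(t - 4)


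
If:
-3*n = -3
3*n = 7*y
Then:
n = 1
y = 3/7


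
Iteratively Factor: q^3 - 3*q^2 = (q)*(q^2 - 3*q) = q^2*(q - 3)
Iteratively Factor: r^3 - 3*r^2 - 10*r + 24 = (r - 4)*(r^2 + r - 6) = (r - 4)*(r + 3)*(r - 2)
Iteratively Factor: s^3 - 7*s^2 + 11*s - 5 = (s - 1)*(s^2 - 6*s + 5) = (s - 1)^2*(s - 5)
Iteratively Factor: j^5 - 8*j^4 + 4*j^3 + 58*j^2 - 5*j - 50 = (j - 5)*(j^4 - 3*j^3 - 11*j^2 + 3*j + 10) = (j - 5)*(j - 1)*(j^3 - 2*j^2 - 13*j - 10) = (j - 5)^2*(j - 1)*(j^2 + 3*j + 2) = (j - 5)^2*(j - 1)*(j + 2)*(j + 1)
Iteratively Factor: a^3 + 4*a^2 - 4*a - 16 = (a + 4)*(a^2 - 4) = (a - 2)*(a + 4)*(a + 2)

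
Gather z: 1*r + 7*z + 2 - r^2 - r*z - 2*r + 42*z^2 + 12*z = -r^2 - r + 42*z^2 + z*(19 - r) + 2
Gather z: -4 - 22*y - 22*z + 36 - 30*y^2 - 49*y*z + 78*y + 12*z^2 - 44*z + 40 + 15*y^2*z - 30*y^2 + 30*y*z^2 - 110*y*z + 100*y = -60*y^2 + 156*y + z^2*(30*y + 12) + z*(15*y^2 - 159*y - 66) + 72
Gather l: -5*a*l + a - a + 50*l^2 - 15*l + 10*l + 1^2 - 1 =50*l^2 + l*(-5*a - 5)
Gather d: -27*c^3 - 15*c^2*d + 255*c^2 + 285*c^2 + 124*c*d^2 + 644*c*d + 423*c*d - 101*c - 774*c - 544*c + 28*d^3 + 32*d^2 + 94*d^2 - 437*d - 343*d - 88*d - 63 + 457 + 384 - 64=-27*c^3 + 540*c^2 - 1419*c + 28*d^3 + d^2*(124*c + 126) + d*(-15*c^2 + 1067*c - 868) + 714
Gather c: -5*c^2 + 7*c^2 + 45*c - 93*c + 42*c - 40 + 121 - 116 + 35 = 2*c^2 - 6*c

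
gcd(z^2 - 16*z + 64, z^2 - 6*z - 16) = z - 8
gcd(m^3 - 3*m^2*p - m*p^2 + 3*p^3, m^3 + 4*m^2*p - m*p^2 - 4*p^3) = -m^2 + p^2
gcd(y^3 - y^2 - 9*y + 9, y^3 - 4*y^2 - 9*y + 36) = y^2 - 9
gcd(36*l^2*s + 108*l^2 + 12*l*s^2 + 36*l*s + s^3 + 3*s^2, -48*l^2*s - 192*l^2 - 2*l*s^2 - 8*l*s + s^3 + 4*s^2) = 6*l + s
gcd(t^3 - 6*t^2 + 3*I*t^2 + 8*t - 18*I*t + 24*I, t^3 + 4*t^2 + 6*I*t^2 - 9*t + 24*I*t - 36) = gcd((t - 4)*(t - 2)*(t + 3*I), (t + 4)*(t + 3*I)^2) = t + 3*I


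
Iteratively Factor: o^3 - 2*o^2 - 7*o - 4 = (o - 4)*(o^2 + 2*o + 1) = (o - 4)*(o + 1)*(o + 1)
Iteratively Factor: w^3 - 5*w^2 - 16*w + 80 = (w - 4)*(w^2 - w - 20) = (w - 5)*(w - 4)*(w + 4)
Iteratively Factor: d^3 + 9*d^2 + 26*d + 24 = (d + 3)*(d^2 + 6*d + 8) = (d + 3)*(d + 4)*(d + 2)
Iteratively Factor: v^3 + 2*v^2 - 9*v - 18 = (v - 3)*(v^2 + 5*v + 6) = (v - 3)*(v + 3)*(v + 2)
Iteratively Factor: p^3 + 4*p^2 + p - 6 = (p + 3)*(p^2 + p - 2) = (p + 2)*(p + 3)*(p - 1)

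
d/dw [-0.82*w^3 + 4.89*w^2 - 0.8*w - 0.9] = -2.46*w^2 + 9.78*w - 0.8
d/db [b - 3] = 1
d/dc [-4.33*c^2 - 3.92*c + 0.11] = -8.66*c - 3.92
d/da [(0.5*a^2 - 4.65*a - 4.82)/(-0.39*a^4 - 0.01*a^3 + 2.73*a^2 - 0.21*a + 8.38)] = (0.39*a^5 - 5.4355*a^4 - 7.6122*a^3 + 12.4449*a^2 + 34.6972*a - 39.9792)/(0.1521*a^8 + 0.0078*a^7 - 2.1293*a^6 + 0.1092*a^5 + 0.920699999999999*a^4 - 1.3142*a^3 + 45.7989*a^2 - 3.5196*a + 70.2244)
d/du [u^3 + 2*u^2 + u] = 3*u^2 + 4*u + 1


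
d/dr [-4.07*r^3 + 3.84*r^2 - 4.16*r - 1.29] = -12.21*r^2 + 7.68*r - 4.16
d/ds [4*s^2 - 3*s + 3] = 8*s - 3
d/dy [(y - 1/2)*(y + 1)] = 2*y + 1/2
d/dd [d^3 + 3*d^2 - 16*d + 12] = 3*d^2 + 6*d - 16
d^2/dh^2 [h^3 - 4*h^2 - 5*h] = 6*h - 8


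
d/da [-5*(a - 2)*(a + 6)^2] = 5*(-3*a - 2)*(a + 6)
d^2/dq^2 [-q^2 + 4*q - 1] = -2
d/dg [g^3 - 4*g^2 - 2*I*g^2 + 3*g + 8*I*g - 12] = 3*g^2 - 8*g - 4*I*g + 3 + 8*I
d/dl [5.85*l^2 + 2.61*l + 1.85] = 11.7*l + 2.61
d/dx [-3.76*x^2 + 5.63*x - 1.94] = 5.63 - 7.52*x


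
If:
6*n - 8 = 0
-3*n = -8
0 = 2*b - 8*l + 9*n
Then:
No Solution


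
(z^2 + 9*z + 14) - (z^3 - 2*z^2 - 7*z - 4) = -z^3 + 3*z^2 + 16*z + 18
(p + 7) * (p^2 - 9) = p^3 + 7*p^2 - 9*p - 63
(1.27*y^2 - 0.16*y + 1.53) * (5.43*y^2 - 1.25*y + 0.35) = 6.8961*y^4 - 2.4563*y^3 + 8.9524*y^2 - 1.9685*y + 0.5355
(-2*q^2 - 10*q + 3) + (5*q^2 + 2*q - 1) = 3*q^2 - 8*q + 2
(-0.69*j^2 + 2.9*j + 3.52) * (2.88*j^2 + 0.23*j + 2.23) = -1.9872*j^4 + 8.1933*j^3 + 9.2659*j^2 + 7.2766*j + 7.8496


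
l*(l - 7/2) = l^2 - 7*l/2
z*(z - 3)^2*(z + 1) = z^4 - 5*z^3 + 3*z^2 + 9*z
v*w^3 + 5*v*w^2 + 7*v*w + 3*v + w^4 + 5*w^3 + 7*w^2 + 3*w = (v + w)*(w + 1)^2*(w + 3)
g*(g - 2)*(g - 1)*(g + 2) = g^4 - g^3 - 4*g^2 + 4*g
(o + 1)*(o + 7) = o^2 + 8*o + 7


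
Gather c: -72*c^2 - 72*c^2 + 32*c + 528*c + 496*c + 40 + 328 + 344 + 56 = -144*c^2 + 1056*c + 768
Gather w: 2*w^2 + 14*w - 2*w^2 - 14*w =0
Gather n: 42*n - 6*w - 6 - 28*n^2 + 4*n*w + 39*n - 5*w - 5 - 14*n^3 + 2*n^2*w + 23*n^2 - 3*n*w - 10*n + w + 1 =-14*n^3 + n^2*(2*w - 5) + n*(w + 71) - 10*w - 10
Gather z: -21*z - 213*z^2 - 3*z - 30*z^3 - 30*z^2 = -30*z^3 - 243*z^2 - 24*z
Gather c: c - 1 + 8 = c + 7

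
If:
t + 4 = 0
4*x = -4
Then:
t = -4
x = -1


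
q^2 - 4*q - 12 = (q - 6)*(q + 2)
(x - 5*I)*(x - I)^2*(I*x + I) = I*x^4 + 7*x^3 + I*x^3 + 7*x^2 - 11*I*x^2 - 5*x - 11*I*x - 5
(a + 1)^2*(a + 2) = a^3 + 4*a^2 + 5*a + 2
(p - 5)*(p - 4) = p^2 - 9*p + 20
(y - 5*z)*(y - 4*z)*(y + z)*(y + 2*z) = y^4 - 6*y^3*z - 5*y^2*z^2 + 42*y*z^3 + 40*z^4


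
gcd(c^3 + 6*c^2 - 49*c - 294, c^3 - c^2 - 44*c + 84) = c + 7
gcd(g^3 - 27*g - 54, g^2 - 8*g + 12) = g - 6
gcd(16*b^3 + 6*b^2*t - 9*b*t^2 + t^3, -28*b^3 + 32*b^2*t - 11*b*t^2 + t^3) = -2*b + t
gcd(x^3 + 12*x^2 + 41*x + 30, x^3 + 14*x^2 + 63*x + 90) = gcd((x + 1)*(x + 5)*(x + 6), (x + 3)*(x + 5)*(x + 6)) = x^2 + 11*x + 30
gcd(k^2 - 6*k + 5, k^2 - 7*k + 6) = k - 1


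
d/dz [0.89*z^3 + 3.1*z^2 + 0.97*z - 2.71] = 2.67*z^2 + 6.2*z + 0.97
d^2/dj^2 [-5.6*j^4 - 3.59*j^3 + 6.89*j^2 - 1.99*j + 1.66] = -67.2*j^2 - 21.54*j + 13.78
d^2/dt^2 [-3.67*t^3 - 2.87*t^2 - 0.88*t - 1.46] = -22.02*t - 5.74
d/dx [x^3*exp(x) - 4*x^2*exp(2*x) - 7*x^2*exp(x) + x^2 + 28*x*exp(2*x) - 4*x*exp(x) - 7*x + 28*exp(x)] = x^3*exp(x) - 8*x^2*exp(2*x) - 4*x^2*exp(x) + 48*x*exp(2*x) - 18*x*exp(x) + 2*x + 28*exp(2*x) + 24*exp(x) - 7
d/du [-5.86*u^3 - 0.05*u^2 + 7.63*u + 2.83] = -17.58*u^2 - 0.1*u + 7.63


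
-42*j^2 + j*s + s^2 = (-6*j + s)*(7*j + s)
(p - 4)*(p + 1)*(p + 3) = p^3 - 13*p - 12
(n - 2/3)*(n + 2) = n^2 + 4*n/3 - 4/3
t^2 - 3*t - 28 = (t - 7)*(t + 4)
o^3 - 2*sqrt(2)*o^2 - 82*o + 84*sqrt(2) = (o - 7*sqrt(2))*(o - sqrt(2))*(o + 6*sqrt(2))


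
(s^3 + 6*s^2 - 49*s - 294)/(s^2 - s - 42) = s + 7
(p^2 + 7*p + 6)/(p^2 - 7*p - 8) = (p + 6)/(p - 8)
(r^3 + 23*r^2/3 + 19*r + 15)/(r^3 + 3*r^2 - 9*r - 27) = (r + 5/3)/(r - 3)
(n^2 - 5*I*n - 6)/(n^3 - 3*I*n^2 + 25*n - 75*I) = (n - 2*I)/(n^2 + 25)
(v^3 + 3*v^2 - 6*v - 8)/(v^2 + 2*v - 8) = v + 1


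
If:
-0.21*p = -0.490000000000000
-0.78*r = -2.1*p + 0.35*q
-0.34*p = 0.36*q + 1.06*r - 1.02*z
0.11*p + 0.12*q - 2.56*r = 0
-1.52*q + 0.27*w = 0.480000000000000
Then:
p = 2.33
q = 12.47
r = 0.68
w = 72.00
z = 5.89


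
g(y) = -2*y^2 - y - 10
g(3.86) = -43.66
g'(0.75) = -4.00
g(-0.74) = -10.36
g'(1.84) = -8.36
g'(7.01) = -29.04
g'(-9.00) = 35.00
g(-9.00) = -163.00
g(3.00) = -31.00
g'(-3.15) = 11.60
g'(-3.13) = 11.52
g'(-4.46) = 16.84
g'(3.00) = -13.00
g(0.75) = -11.88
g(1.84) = -18.61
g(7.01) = -115.29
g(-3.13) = -26.46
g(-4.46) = -45.32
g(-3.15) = -26.70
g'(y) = -4*y - 1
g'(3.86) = -16.44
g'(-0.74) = 1.96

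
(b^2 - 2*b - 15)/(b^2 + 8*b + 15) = (b - 5)/(b + 5)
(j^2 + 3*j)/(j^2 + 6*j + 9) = j/(j + 3)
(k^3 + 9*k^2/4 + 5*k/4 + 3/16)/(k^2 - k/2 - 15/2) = (16*k^3 + 36*k^2 + 20*k + 3)/(8*(2*k^2 - k - 15))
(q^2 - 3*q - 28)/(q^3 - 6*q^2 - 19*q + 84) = 1/(q - 3)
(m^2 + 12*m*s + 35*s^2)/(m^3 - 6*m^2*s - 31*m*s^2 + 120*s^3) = (m + 7*s)/(m^2 - 11*m*s + 24*s^2)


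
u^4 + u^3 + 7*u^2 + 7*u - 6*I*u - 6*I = (u + 1)*(u - 2*I)*(u - I)*(u + 3*I)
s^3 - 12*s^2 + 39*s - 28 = (s - 7)*(s - 4)*(s - 1)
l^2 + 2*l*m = l*(l + 2*m)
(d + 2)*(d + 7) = d^2 + 9*d + 14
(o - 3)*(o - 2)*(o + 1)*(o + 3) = o^4 - o^3 - 11*o^2 + 9*o + 18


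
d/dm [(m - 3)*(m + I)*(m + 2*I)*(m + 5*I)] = 4*m^3 + m^2*(-9 + 24*I) + m*(-34 - 48*I) + 51 - 10*I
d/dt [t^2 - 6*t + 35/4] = 2*t - 6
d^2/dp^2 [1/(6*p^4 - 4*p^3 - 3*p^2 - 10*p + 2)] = 2*(3*(-12*p^2 + 4*p + 1)*(-6*p^4 + 4*p^3 + 3*p^2 + 10*p - 2) - 4*(-12*p^3 + 6*p^2 + 3*p + 5)^2)/(-6*p^4 + 4*p^3 + 3*p^2 + 10*p - 2)^3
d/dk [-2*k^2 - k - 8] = -4*k - 1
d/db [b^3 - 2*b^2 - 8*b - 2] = 3*b^2 - 4*b - 8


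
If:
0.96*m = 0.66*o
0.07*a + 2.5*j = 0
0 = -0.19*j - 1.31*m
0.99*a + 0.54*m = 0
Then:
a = 0.00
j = 0.00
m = 0.00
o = 0.00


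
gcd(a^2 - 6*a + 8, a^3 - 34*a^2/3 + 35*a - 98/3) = a - 2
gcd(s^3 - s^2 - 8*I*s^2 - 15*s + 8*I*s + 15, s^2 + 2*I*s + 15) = s - 3*I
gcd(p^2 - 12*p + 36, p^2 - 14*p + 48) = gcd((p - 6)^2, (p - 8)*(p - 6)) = p - 6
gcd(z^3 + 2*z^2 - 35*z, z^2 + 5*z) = z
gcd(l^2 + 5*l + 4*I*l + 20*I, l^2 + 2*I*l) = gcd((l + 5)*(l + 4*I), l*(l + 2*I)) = 1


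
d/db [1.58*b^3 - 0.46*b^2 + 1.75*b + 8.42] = 4.74*b^2 - 0.92*b + 1.75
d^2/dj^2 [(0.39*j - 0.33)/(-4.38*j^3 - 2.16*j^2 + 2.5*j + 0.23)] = (-44.891496*j^5 + 53.831952*j^4 + 37.772856*j^3 - 17.157744*j^2 - 9.85986*j + 4.901388)/(84.027672*j^9 + 124.314912*j^8 - 82.577016*j^7 - 145.07154*j^6 + 34.077096*j^5 + 52.391736*j^4 - 7.477894*j^3 - 3.969708*j^2 - 0.39675*j - 0.012167)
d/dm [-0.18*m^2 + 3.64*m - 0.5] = 3.64 - 0.36*m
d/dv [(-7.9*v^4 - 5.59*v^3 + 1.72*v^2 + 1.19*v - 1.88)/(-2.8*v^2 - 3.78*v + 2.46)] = (44.24*v^5 + 105.238*v^4 - 35.4756*v^3 - 44.4238*v^2 - 2.0656*v - 4.179)/(7.84*v^4 + 21.168*v^3 + 0.5124*v^2 - 18.5976*v + 6.0516)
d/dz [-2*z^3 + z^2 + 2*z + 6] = -6*z^2 + 2*z + 2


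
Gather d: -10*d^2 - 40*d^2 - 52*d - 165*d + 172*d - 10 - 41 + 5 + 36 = -50*d^2 - 45*d - 10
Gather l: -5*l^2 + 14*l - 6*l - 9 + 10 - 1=-5*l^2 + 8*l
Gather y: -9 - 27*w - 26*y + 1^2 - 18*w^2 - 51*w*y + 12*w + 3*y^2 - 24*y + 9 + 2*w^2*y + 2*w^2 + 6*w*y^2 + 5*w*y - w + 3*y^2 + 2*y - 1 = -16*w^2 - 16*w + y^2*(6*w + 6) + y*(2*w^2 - 46*w - 48)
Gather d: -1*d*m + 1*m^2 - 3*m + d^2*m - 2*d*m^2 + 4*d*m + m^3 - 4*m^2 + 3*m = d^2*m + d*(-2*m^2 + 3*m) + m^3 - 3*m^2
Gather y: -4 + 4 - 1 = -1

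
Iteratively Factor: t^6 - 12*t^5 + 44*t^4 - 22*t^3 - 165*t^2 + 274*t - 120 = (t + 2)*(t^5 - 14*t^4 + 72*t^3 - 166*t^2 + 167*t - 60) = (t - 1)*(t + 2)*(t^4 - 13*t^3 + 59*t^2 - 107*t + 60) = (t - 1)^2*(t + 2)*(t^3 - 12*t^2 + 47*t - 60) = (t - 3)*(t - 1)^2*(t + 2)*(t^2 - 9*t + 20) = (t - 4)*(t - 3)*(t - 1)^2*(t + 2)*(t - 5)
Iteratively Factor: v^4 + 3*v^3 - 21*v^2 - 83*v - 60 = (v + 3)*(v^3 - 21*v - 20) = (v + 1)*(v + 3)*(v^2 - v - 20) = (v - 5)*(v + 1)*(v + 3)*(v + 4)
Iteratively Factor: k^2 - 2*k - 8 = (k + 2)*(k - 4)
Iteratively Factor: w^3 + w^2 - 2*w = (w)*(w^2 + w - 2) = w*(w - 1)*(w + 2)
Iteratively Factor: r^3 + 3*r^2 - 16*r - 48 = (r + 3)*(r^2 - 16) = (r + 3)*(r + 4)*(r - 4)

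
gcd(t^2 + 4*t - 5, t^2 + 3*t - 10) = t + 5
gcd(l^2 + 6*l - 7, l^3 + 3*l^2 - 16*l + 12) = l - 1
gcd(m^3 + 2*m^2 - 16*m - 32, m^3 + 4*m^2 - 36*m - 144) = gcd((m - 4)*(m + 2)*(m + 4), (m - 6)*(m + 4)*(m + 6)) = m + 4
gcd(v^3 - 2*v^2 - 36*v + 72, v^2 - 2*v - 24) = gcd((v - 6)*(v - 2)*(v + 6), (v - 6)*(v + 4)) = v - 6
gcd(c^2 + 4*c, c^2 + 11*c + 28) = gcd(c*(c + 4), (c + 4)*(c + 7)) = c + 4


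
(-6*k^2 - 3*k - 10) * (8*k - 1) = -48*k^3 - 18*k^2 - 77*k + 10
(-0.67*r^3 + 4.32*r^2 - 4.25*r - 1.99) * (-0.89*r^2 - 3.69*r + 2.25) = 0.5963*r^5 - 1.3725*r^4 - 13.6658*r^3 + 27.1736*r^2 - 2.2194*r - 4.4775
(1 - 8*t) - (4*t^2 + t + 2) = -4*t^2 - 9*t - 1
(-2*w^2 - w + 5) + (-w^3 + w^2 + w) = -w^3 - w^2 + 5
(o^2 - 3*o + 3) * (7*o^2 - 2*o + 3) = 7*o^4 - 23*o^3 + 30*o^2 - 15*o + 9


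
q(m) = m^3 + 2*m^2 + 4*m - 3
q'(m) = 3*m^2 + 4*m + 4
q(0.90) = 2.95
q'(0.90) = 10.03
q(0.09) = -2.62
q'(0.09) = 4.38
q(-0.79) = -5.40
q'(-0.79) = 2.71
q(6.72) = 417.66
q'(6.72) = 166.36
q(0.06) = -2.75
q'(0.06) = 4.25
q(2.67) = 40.97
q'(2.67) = 36.07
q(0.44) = -0.77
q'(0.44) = 6.34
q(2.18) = 25.59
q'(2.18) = 26.98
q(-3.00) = -24.00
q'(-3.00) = 19.00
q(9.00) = 924.00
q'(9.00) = 283.00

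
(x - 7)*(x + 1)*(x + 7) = x^3 + x^2 - 49*x - 49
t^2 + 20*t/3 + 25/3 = (t + 5/3)*(t + 5)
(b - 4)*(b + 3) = b^2 - b - 12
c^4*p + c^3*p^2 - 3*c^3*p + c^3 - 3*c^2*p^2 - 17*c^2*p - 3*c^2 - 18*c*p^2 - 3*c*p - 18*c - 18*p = (c - 6)*(c + 3)*(c + p)*(c*p + 1)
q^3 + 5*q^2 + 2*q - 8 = (q - 1)*(q + 2)*(q + 4)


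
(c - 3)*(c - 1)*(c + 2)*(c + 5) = c^4 + 3*c^3 - 15*c^2 - 19*c + 30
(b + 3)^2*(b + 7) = b^3 + 13*b^2 + 51*b + 63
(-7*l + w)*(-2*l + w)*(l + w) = 14*l^3 + 5*l^2*w - 8*l*w^2 + w^3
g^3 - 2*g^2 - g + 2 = (g - 2)*(g - 1)*(g + 1)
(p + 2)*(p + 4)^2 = p^3 + 10*p^2 + 32*p + 32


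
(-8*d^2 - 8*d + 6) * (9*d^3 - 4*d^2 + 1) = -72*d^5 - 40*d^4 + 86*d^3 - 32*d^2 - 8*d + 6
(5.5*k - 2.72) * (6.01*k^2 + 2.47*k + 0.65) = 33.055*k^3 - 2.7622*k^2 - 3.1434*k - 1.768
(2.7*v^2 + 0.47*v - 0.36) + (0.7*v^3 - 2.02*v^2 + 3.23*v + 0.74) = 0.7*v^3 + 0.68*v^2 + 3.7*v + 0.38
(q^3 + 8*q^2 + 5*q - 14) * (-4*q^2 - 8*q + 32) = -4*q^5 - 40*q^4 - 52*q^3 + 272*q^2 + 272*q - 448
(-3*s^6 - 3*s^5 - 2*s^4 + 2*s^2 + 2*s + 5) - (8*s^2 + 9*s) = -3*s^6 - 3*s^5 - 2*s^4 - 6*s^2 - 7*s + 5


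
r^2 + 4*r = r*(r + 4)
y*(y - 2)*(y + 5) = y^3 + 3*y^2 - 10*y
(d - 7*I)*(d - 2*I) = d^2 - 9*I*d - 14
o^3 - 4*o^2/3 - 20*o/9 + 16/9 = (o - 2)*(o - 2/3)*(o + 4/3)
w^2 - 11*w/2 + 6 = (w - 4)*(w - 3/2)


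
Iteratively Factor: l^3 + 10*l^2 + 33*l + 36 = (l + 3)*(l^2 + 7*l + 12) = (l + 3)*(l + 4)*(l + 3)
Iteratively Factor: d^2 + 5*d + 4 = (d + 4)*(d + 1)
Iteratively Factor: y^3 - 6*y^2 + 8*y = (y - 4)*(y^2 - 2*y) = (y - 4)*(y - 2)*(y)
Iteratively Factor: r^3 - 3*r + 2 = (r - 1)*(r^2 + r - 2) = (r - 1)*(r + 2)*(r - 1)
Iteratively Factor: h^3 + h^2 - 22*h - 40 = (h + 4)*(h^2 - 3*h - 10) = (h + 2)*(h + 4)*(h - 5)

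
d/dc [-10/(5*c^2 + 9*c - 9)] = 10*(10*c + 9)/(5*c^2 + 9*c - 9)^2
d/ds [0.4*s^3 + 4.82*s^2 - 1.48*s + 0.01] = 1.2*s^2 + 9.64*s - 1.48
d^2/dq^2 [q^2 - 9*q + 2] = 2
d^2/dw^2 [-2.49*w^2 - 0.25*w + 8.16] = -4.98000000000000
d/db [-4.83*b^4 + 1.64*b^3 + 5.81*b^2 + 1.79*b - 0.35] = -19.32*b^3 + 4.92*b^2 + 11.62*b + 1.79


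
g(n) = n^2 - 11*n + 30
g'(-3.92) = -18.84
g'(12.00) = 13.00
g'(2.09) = -6.82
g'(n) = 2*n - 11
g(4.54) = 0.67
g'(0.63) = -9.74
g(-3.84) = 86.99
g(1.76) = 13.74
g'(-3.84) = -18.68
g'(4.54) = -1.92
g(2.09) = 11.38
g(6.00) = 0.00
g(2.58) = 8.28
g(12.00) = 42.00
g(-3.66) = 83.66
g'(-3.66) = -18.32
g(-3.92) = 88.49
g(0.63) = 23.47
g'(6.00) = 1.00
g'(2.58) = -5.84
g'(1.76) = -7.48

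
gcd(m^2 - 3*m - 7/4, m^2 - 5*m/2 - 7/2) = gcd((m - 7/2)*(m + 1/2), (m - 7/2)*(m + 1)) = m - 7/2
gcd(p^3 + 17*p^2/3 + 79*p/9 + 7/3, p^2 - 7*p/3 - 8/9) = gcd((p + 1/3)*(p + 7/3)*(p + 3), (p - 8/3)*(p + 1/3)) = p + 1/3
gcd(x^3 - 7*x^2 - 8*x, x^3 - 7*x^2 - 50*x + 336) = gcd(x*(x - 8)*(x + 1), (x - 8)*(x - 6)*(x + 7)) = x - 8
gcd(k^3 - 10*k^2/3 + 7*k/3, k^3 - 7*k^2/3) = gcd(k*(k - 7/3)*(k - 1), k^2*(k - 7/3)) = k^2 - 7*k/3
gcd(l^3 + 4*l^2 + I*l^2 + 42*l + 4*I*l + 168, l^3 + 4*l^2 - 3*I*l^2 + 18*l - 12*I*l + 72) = l^2 + l*(4 - 6*I) - 24*I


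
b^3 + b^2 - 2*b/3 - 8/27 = (b - 2/3)*(b + 1/3)*(b + 4/3)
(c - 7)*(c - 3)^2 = c^3 - 13*c^2 + 51*c - 63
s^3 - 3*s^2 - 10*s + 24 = (s - 4)*(s - 2)*(s + 3)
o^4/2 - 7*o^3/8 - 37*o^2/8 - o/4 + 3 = (o/2 + 1)*(o - 4)*(o - 3/4)*(o + 1)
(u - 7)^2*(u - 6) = u^3 - 20*u^2 + 133*u - 294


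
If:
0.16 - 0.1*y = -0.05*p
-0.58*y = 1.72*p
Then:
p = -0.46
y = 1.37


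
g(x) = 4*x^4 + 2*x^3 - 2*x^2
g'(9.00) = 12114.00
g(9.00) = 27540.00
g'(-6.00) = -3216.00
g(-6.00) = 4680.00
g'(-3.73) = -731.92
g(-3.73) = 642.66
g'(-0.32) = 1.37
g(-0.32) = -0.23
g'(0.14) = -0.40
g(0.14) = -0.03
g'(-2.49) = -199.85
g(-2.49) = 110.49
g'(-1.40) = -26.54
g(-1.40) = 5.96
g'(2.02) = 148.28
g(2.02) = 74.92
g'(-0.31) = 1.34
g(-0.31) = -0.21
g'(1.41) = 51.14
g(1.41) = 17.44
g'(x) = 16*x^3 + 6*x^2 - 4*x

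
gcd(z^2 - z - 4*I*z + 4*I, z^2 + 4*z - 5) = z - 1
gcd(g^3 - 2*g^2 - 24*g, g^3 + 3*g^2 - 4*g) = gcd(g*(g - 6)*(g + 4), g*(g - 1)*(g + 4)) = g^2 + 4*g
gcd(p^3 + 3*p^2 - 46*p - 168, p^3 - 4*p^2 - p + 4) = 1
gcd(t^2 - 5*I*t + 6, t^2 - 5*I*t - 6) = 1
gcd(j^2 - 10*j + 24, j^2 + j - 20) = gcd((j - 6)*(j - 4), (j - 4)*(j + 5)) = j - 4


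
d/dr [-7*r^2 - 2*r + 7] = -14*r - 2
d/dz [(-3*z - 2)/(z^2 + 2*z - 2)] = (3*z^2 + 4*z + 10)/(z^4 + 4*z^3 - 8*z + 4)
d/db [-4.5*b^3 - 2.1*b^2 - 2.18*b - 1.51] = -13.5*b^2 - 4.2*b - 2.18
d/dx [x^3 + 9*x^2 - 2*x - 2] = 3*x^2 + 18*x - 2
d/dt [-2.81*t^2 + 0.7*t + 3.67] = 0.7 - 5.62*t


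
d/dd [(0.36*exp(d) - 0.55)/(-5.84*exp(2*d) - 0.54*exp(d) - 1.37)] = (2.1024*exp(2*d) - 6.424*exp(d) - 0.7902)*exp(d)/(34.1056*exp(4*d) + 6.3072*exp(3*d) + 16.2932*exp(2*d) + 1.4796*exp(d) + 1.8769)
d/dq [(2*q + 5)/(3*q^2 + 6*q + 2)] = 2*(3*q^2 + 6*q - 3*(q + 1)*(2*q + 5) + 2)/(3*q^2 + 6*q + 2)^2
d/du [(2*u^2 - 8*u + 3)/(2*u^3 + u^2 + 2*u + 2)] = 2*(-2*u^4 + 16*u^3 - 3*u^2 + u - 11)/(4*u^6 + 4*u^5 + 9*u^4 + 12*u^3 + 8*u^2 + 8*u + 4)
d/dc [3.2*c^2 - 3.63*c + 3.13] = 6.4*c - 3.63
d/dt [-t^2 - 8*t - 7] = -2*t - 8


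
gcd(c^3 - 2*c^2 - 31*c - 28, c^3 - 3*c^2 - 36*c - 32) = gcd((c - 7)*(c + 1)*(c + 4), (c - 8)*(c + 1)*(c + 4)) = c^2 + 5*c + 4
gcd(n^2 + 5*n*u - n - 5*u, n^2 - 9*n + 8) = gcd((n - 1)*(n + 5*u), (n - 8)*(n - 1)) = n - 1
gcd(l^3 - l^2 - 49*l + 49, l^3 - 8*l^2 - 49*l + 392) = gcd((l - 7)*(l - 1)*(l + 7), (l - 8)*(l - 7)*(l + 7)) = l^2 - 49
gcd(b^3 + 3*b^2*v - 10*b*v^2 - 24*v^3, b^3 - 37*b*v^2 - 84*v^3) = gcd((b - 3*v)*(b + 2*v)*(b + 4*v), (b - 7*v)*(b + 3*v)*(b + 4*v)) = b + 4*v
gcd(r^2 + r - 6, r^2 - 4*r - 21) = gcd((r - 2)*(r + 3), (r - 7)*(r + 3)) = r + 3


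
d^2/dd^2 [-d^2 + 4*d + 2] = -2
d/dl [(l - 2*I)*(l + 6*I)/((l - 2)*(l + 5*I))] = (l^2*(-2 + I) + l*(-24 - 20*I) + 64 - 60*I)/(l^4 + l^3*(-4 + 10*I) + l^2*(-21 - 40*I) + l*(100 + 40*I) - 100)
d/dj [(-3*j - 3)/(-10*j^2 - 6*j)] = 3*(-5*j^2 - 10*j - 3)/(2*j^2*(25*j^2 + 30*j + 9))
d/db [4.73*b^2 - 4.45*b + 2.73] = 9.46*b - 4.45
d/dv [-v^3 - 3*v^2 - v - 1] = -3*v^2 - 6*v - 1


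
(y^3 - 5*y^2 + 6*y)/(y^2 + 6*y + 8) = y*(y^2 - 5*y + 6)/(y^2 + 6*y + 8)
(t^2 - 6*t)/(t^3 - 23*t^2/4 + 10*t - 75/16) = 16*t*(t - 6)/(16*t^3 - 92*t^2 + 160*t - 75)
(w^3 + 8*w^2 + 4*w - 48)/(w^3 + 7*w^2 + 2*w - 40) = (w + 6)/(w + 5)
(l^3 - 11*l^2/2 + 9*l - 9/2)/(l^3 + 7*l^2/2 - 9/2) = (2*l^2 - 9*l + 9)/(2*l^2 + 9*l + 9)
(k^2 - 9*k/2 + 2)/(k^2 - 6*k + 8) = (k - 1/2)/(k - 2)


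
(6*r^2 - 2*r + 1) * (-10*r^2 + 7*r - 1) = -60*r^4 + 62*r^3 - 30*r^2 + 9*r - 1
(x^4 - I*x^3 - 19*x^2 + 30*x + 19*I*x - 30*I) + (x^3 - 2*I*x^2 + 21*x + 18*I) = x^4 + x^3 - I*x^3 - 19*x^2 - 2*I*x^2 + 51*x + 19*I*x - 12*I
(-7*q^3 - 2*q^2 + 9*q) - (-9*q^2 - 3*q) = -7*q^3 + 7*q^2 + 12*q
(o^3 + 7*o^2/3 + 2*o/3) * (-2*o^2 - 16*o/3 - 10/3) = -2*o^5 - 10*o^4 - 154*o^3/9 - 34*o^2/3 - 20*o/9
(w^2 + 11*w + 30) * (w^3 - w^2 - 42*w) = w^5 + 10*w^4 - 23*w^3 - 492*w^2 - 1260*w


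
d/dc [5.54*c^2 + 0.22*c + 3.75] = 11.08*c + 0.22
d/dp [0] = 0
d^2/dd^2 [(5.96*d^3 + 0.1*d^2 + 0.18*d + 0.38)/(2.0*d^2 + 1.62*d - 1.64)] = (5.6843418860808e-14*d^4 + 71.172448*d^3 - 83.919168*d^2 + 107.109696*d + 5.981712)/(8.0*d^6 + 19.44*d^5 - 3.9336*d^4 - 27.630072*d^3 + 3.225552*d^2 + 13.071456*d - 4.410944)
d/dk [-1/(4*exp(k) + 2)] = exp(k)/(2*exp(k) + 1)^2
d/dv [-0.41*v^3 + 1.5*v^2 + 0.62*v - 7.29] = -1.23*v^2 + 3.0*v + 0.62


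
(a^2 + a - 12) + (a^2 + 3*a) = 2*a^2 + 4*a - 12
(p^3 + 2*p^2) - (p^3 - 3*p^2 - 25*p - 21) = 5*p^2 + 25*p + 21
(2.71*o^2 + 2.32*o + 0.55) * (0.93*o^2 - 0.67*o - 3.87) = 2.5203*o^4 + 0.3419*o^3 - 11.5306*o^2 - 9.3469*o - 2.1285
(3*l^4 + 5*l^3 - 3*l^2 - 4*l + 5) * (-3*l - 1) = -9*l^5 - 18*l^4 + 4*l^3 + 15*l^2 - 11*l - 5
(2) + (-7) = -5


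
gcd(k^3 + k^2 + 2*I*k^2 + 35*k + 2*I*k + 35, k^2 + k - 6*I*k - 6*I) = k + 1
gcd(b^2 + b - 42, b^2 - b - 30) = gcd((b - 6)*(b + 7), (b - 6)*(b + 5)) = b - 6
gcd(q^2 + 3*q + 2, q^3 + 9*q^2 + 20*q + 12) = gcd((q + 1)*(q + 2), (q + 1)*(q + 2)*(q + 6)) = q^2 + 3*q + 2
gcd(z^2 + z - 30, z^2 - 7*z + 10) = z - 5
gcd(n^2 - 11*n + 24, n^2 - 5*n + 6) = n - 3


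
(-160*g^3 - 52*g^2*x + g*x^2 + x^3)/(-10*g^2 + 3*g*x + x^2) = (-32*g^2 - 4*g*x + x^2)/(-2*g + x)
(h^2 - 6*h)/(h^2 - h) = (h - 6)/(h - 1)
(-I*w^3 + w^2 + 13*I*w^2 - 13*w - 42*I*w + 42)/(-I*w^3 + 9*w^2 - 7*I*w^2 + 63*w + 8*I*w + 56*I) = (w^2 - 13*w + 42)/(w^2 + w*(7 + 8*I) + 56*I)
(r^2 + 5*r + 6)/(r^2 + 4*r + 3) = (r + 2)/(r + 1)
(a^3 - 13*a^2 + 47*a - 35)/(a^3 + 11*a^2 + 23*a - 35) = (a^2 - 12*a + 35)/(a^2 + 12*a + 35)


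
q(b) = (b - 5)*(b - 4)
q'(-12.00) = -33.00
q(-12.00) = 272.00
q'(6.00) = 3.00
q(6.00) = 2.00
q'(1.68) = -5.64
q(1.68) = 7.70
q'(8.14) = 7.28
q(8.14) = 13.00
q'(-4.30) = -17.60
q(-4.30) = 77.19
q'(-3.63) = -16.26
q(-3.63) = 65.85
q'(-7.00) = -23.00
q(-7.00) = 132.00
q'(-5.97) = -20.94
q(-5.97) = 109.37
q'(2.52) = -3.96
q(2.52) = 3.67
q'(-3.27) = -15.54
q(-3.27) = 60.12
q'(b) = 2*b - 9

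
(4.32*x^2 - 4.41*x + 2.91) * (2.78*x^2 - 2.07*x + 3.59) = 12.0096*x^4 - 21.2022*x^3 + 32.7273*x^2 - 21.8556*x + 10.4469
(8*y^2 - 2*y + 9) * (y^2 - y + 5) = 8*y^4 - 10*y^3 + 51*y^2 - 19*y + 45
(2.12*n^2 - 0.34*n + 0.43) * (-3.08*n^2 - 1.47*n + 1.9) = -6.5296*n^4 - 2.0692*n^3 + 3.2034*n^2 - 1.2781*n + 0.817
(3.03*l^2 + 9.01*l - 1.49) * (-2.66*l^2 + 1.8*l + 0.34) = -8.0598*l^4 - 18.5126*l^3 + 21.2116*l^2 + 0.3814*l - 0.5066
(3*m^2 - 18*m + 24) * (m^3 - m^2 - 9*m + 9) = 3*m^5 - 21*m^4 + 15*m^3 + 165*m^2 - 378*m + 216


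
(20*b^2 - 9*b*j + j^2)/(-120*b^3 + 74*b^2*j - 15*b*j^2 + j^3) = -1/(6*b - j)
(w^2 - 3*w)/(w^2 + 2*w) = (w - 3)/(w + 2)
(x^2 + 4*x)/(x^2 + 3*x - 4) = x/(x - 1)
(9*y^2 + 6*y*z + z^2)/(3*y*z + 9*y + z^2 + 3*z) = (3*y + z)/(z + 3)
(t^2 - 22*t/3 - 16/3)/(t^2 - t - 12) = (-t^2 + 22*t/3 + 16/3)/(-t^2 + t + 12)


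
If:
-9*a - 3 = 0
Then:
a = -1/3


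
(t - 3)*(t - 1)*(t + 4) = t^3 - 13*t + 12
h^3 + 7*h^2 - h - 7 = (h - 1)*(h + 1)*(h + 7)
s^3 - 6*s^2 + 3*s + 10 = (s - 5)*(s - 2)*(s + 1)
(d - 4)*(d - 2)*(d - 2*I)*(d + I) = d^4 - 6*d^3 - I*d^3 + 10*d^2 + 6*I*d^2 - 12*d - 8*I*d + 16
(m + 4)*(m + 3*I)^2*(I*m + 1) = I*m^4 - 5*m^3 + 4*I*m^3 - 20*m^2 - 3*I*m^2 - 9*m - 12*I*m - 36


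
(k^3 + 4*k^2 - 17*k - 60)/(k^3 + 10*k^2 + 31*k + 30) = (k - 4)/(k + 2)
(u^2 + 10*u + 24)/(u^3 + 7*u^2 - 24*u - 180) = (u + 4)/(u^2 + u - 30)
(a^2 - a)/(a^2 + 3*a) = (a - 1)/(a + 3)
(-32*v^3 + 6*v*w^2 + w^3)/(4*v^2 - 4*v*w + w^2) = (-16*v^2 - 8*v*w - w^2)/(2*v - w)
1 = 1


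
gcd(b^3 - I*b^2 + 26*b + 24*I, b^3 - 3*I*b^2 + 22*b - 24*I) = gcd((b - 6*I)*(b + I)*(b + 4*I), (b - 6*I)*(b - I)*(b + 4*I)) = b^2 - 2*I*b + 24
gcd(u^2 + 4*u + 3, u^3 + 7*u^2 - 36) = u + 3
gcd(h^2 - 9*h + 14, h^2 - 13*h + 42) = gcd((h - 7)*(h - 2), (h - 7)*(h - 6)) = h - 7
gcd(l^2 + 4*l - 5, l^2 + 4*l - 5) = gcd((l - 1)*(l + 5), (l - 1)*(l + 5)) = l^2 + 4*l - 5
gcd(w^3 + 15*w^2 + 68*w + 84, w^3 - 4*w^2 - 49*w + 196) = w + 7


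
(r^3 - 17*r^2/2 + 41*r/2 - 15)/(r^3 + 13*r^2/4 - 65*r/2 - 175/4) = 2*(2*r^2 - 7*r + 6)/(4*r^2 + 33*r + 35)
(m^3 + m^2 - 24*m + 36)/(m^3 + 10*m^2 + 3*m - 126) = (m - 2)/(m + 7)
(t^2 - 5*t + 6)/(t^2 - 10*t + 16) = (t - 3)/(t - 8)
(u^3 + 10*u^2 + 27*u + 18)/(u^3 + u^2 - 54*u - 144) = (u + 1)/(u - 8)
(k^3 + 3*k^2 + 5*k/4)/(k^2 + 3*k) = (k^2 + 3*k + 5/4)/(k + 3)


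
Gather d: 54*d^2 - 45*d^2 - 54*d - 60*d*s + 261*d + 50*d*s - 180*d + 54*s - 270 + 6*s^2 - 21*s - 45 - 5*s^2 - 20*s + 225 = 9*d^2 + d*(27 - 10*s) + s^2 + 13*s - 90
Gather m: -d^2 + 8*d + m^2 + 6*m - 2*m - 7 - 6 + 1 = -d^2 + 8*d + m^2 + 4*m - 12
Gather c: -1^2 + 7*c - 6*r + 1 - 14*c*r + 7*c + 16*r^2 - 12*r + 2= c*(14 - 14*r) + 16*r^2 - 18*r + 2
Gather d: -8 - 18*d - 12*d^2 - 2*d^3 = -2*d^3 - 12*d^2 - 18*d - 8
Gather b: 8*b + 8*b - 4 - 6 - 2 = 16*b - 12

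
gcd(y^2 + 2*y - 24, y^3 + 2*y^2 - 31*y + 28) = y - 4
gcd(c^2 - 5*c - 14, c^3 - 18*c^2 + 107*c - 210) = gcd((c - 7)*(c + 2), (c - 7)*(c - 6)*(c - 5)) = c - 7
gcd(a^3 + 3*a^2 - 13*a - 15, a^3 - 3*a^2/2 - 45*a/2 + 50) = a + 5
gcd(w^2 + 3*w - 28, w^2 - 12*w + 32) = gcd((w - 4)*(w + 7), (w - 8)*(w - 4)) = w - 4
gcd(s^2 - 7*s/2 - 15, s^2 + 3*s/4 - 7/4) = 1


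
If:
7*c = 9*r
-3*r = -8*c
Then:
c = 0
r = 0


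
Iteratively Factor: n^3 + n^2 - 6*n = (n + 3)*(n^2 - 2*n) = (n - 2)*(n + 3)*(n)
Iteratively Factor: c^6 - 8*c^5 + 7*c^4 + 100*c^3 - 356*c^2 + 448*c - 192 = (c - 1)*(c^5 - 7*c^4 + 100*c^2 - 256*c + 192) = (c - 4)*(c - 1)*(c^4 - 3*c^3 - 12*c^2 + 52*c - 48) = (c - 4)*(c - 2)*(c - 1)*(c^3 - c^2 - 14*c + 24) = (c - 4)*(c - 2)^2*(c - 1)*(c^2 + c - 12) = (c - 4)*(c - 2)^2*(c - 1)*(c + 4)*(c - 3)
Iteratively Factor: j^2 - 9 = (j + 3)*(j - 3)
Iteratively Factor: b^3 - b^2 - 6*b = (b + 2)*(b^2 - 3*b) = b*(b + 2)*(b - 3)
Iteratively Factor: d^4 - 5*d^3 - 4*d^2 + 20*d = (d + 2)*(d^3 - 7*d^2 + 10*d) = (d - 5)*(d + 2)*(d^2 - 2*d) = d*(d - 5)*(d + 2)*(d - 2)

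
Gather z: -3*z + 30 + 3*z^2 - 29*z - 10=3*z^2 - 32*z + 20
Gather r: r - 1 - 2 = r - 3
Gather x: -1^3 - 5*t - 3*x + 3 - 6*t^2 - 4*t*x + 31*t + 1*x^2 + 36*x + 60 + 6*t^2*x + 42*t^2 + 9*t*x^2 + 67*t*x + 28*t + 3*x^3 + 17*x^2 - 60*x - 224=36*t^2 + 54*t + 3*x^3 + x^2*(9*t + 18) + x*(6*t^2 + 63*t - 27) - 162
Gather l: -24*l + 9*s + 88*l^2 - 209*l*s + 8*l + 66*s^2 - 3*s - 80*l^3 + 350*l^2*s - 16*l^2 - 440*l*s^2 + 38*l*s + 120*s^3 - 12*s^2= -80*l^3 + l^2*(350*s + 72) + l*(-440*s^2 - 171*s - 16) + 120*s^3 + 54*s^2 + 6*s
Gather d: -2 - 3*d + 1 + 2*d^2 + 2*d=2*d^2 - d - 1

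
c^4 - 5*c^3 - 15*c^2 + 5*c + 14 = (c - 7)*(c - 1)*(c + 1)*(c + 2)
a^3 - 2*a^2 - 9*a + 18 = (a - 3)*(a - 2)*(a + 3)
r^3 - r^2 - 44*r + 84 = (r - 6)*(r - 2)*(r + 7)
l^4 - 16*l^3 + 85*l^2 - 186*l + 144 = (l - 8)*(l - 3)^2*(l - 2)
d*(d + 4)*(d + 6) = d^3 + 10*d^2 + 24*d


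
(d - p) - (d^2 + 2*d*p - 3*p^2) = -d^2 - 2*d*p + d + 3*p^2 - p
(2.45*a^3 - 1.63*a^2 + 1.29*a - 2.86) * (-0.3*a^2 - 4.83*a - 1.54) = -0.735*a^5 - 11.3445*a^4 + 3.7129*a^3 - 2.8625*a^2 + 11.8272*a + 4.4044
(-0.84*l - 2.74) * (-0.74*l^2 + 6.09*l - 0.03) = 0.6216*l^3 - 3.088*l^2 - 16.6614*l + 0.0822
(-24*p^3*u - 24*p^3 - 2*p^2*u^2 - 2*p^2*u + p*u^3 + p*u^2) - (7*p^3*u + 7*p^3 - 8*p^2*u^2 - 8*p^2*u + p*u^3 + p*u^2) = -31*p^3*u - 31*p^3 + 6*p^2*u^2 + 6*p^2*u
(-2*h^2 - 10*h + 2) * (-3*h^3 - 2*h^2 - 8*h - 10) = 6*h^5 + 34*h^4 + 30*h^3 + 96*h^2 + 84*h - 20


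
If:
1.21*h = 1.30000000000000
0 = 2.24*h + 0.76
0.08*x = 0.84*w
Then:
No Solution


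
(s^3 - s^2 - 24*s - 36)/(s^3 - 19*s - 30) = (s - 6)/(s - 5)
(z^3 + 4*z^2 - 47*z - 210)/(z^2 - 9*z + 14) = (z^2 + 11*z + 30)/(z - 2)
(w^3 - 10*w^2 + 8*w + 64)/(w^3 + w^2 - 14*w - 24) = (w - 8)/(w + 3)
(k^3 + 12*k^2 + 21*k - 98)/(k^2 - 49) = (k^2 + 5*k - 14)/(k - 7)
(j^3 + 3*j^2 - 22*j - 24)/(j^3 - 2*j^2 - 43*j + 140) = (j^2 + 7*j + 6)/(j^2 + 2*j - 35)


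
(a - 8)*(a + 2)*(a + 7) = a^3 + a^2 - 58*a - 112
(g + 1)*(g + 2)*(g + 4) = g^3 + 7*g^2 + 14*g + 8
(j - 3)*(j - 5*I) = j^2 - 3*j - 5*I*j + 15*I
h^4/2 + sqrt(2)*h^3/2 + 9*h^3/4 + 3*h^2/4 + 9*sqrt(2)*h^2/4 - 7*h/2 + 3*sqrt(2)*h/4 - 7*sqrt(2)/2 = (h/2 + 1)*(h - 1)*(h + 7/2)*(h + sqrt(2))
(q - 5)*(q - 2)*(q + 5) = q^3 - 2*q^2 - 25*q + 50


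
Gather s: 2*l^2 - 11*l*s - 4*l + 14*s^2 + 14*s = 2*l^2 - 4*l + 14*s^2 + s*(14 - 11*l)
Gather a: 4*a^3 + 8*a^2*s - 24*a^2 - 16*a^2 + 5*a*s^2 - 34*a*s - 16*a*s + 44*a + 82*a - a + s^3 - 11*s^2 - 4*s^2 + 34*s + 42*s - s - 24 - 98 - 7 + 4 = 4*a^3 + a^2*(8*s - 40) + a*(5*s^2 - 50*s + 125) + s^3 - 15*s^2 + 75*s - 125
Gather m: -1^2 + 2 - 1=0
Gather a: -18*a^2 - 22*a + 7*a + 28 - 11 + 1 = -18*a^2 - 15*a + 18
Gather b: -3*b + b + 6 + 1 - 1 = 6 - 2*b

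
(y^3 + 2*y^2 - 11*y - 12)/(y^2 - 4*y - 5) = (y^2 + y - 12)/(y - 5)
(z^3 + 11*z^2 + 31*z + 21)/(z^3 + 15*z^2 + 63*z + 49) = (z + 3)/(z + 7)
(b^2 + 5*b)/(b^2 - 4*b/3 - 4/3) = 3*b*(b + 5)/(3*b^2 - 4*b - 4)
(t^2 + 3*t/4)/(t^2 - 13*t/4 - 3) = t/(t - 4)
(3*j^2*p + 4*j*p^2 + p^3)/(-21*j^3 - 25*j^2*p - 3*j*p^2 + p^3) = p/(-7*j + p)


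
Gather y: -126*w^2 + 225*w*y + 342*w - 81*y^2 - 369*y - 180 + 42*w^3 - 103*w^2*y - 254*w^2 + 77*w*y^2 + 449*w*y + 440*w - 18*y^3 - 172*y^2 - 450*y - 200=42*w^3 - 380*w^2 + 782*w - 18*y^3 + y^2*(77*w - 253) + y*(-103*w^2 + 674*w - 819) - 380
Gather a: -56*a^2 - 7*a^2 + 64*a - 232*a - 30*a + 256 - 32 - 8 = -63*a^2 - 198*a + 216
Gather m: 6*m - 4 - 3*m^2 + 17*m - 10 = -3*m^2 + 23*m - 14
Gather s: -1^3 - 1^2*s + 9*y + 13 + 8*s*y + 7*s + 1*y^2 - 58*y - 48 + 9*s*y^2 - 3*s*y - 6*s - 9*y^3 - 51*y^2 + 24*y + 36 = s*(9*y^2 + 5*y) - 9*y^3 - 50*y^2 - 25*y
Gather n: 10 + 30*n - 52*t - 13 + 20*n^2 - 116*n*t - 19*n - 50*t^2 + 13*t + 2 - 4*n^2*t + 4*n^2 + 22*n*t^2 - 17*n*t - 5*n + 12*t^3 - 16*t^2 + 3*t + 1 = n^2*(24 - 4*t) + n*(22*t^2 - 133*t + 6) + 12*t^3 - 66*t^2 - 36*t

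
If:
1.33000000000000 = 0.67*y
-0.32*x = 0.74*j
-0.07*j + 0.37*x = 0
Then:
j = 0.00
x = 0.00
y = 1.99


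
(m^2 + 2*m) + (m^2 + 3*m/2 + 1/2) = 2*m^2 + 7*m/2 + 1/2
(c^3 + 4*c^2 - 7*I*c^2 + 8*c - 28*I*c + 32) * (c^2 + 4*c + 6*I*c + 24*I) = c^5 + 8*c^4 - I*c^4 + 66*c^3 - 8*I*c^3 + 400*c^2 + 32*I*c^2 + 800*c + 384*I*c + 768*I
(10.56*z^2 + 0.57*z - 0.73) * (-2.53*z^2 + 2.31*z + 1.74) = -26.7168*z^4 + 22.9515*z^3 + 21.538*z^2 - 0.6945*z - 1.2702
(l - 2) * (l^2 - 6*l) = l^3 - 8*l^2 + 12*l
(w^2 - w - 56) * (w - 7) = w^3 - 8*w^2 - 49*w + 392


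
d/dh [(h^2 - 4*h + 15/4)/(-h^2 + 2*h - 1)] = (7 - 4*h)/(2*(h^3 - 3*h^2 + 3*h - 1))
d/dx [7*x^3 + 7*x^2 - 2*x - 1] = 21*x^2 + 14*x - 2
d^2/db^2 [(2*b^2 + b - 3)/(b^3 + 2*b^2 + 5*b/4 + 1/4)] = 16*(4*b^4 + 2*b^3 - 42*b^2 - 66*b - 27)/(16*b^7 + 80*b^6 + 168*b^5 + 192*b^4 + 129*b^3 + 51*b^2 + 11*b + 1)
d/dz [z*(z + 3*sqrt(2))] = 2*z + 3*sqrt(2)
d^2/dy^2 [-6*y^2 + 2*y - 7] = -12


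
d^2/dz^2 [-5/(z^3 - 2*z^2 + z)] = 10*(-6*z^2 + 4*z - 1)/(z^3*(z^4 - 4*z^3 + 6*z^2 - 4*z + 1))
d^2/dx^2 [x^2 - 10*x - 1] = 2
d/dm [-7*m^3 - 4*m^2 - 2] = m*(-21*m - 8)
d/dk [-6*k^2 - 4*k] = -12*k - 4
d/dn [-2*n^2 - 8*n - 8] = -4*n - 8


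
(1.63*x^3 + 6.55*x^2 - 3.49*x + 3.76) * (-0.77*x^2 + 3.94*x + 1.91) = -1.2551*x^5 + 1.3787*x^4 + 31.6076*x^3 - 4.1353*x^2 + 8.1485*x + 7.1816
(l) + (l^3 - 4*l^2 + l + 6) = l^3 - 4*l^2 + 2*l + 6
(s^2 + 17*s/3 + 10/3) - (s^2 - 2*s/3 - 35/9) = 19*s/3 + 65/9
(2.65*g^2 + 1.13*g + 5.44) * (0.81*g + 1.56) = 2.1465*g^3 + 5.0493*g^2 + 6.1692*g + 8.4864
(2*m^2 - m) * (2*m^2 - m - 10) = 4*m^4 - 4*m^3 - 19*m^2 + 10*m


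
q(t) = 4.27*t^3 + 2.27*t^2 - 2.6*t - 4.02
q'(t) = 12.81*t^2 + 4.54*t - 2.6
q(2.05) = 36.98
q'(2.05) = 60.54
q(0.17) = -4.38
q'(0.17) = -1.46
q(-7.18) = -1448.85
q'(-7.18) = 625.19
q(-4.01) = -232.43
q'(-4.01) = 185.18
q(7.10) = 1620.23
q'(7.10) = 675.39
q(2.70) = 89.55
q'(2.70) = 103.04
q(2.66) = 85.49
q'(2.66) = 100.11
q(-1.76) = -15.69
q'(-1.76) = 29.09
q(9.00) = 3269.28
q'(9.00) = 1075.87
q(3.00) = 123.90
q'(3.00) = 126.31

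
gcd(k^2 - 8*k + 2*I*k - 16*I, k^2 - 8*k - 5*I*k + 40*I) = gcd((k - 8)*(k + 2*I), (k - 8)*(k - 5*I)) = k - 8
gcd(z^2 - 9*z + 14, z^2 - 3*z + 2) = z - 2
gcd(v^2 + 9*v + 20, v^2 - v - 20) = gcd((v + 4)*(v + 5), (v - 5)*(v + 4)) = v + 4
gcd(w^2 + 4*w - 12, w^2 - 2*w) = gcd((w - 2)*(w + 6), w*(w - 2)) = w - 2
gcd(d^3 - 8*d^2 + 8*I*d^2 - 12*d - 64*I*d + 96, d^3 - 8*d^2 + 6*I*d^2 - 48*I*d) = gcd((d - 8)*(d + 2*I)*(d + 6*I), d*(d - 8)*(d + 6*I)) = d^2 + d*(-8 + 6*I) - 48*I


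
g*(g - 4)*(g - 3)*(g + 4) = g^4 - 3*g^3 - 16*g^2 + 48*g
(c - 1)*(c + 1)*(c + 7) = c^3 + 7*c^2 - c - 7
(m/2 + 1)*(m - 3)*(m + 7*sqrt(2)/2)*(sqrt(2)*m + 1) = sqrt(2)*m^4/2 - sqrt(2)*m^3/2 + 4*m^3 - 4*m^2 - 5*sqrt(2)*m^2/4 - 24*m - 7*sqrt(2)*m/4 - 21*sqrt(2)/2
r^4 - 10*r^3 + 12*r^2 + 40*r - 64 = (r - 8)*(r - 2)^2*(r + 2)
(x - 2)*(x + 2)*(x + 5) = x^3 + 5*x^2 - 4*x - 20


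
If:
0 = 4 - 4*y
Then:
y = 1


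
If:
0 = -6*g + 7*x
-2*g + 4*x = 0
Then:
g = 0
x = 0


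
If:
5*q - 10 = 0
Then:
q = 2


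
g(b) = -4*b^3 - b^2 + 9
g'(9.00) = -990.00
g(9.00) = -2988.00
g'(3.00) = -114.00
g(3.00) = -108.00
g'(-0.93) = -8.52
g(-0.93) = 11.35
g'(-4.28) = -211.26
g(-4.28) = 304.29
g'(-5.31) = -327.73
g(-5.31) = 579.69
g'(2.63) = -88.26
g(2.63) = -70.68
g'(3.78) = -179.02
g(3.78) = -221.33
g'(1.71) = -38.51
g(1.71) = -13.92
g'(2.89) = -106.01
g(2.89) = -95.90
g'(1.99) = -51.50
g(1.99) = -26.48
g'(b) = -12*b^2 - 2*b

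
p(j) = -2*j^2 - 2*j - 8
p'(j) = -4*j - 2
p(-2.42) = -14.87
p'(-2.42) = 7.68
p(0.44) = -9.27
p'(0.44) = -3.76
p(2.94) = -31.17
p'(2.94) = -13.76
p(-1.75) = -10.62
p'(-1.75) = 5.00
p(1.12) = -12.75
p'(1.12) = -6.48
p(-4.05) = -32.70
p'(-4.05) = 14.20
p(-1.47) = -9.38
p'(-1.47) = 3.88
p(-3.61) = -26.84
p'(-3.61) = 12.44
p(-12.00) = -272.00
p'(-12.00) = 46.00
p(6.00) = -92.00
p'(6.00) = -26.00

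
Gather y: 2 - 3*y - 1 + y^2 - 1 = y^2 - 3*y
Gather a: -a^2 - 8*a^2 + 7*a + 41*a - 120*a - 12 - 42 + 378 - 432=-9*a^2 - 72*a - 108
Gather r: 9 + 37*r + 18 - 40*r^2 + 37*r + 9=-40*r^2 + 74*r + 36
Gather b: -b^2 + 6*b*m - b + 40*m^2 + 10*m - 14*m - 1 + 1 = -b^2 + b*(6*m - 1) + 40*m^2 - 4*m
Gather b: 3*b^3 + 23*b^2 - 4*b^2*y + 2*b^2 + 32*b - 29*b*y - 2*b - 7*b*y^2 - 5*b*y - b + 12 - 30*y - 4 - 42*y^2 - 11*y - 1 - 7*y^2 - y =3*b^3 + b^2*(25 - 4*y) + b*(-7*y^2 - 34*y + 29) - 49*y^2 - 42*y + 7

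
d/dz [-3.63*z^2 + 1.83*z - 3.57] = 1.83 - 7.26*z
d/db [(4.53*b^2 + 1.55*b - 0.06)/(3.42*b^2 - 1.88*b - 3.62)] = (-13.8174*b^2 - 32.3868*b - 5.7238)/(11.6964*b^4 - 12.8592*b^3 - 21.2264*b^2 + 13.6112*b + 13.1044)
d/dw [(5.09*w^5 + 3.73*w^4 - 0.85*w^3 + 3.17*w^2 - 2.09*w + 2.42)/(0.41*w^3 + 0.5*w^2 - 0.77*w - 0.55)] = (4.1738*w^7 + 9.1643*w^6 - 11.9472*w^5 - 24.3385*w^4 - 5.1832*w^3 - 2.97*w^2 - 5.907*w + 3.0129)/(0.1681*w^6 + 0.41*w^5 - 0.3814*w^4 - 1.221*w^3 + 0.0428999999999999*w^2 + 0.847*w + 0.3025)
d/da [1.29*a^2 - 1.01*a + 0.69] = 2.58*a - 1.01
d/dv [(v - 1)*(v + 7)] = 2*v + 6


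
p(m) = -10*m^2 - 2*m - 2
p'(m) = -20*m - 2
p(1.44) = -25.62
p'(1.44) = -30.80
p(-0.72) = -5.74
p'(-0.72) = 12.40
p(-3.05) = -88.92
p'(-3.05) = 59.00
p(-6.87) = -460.23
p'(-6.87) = 135.40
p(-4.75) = -218.12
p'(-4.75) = 93.00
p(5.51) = -316.62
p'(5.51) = -112.20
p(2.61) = -75.34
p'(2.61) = -54.20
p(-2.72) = -70.54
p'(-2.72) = 52.40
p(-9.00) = -794.00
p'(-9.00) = 178.00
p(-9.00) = -794.00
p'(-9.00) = 178.00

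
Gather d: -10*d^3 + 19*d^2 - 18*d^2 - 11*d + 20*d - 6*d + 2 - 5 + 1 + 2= -10*d^3 + d^2 + 3*d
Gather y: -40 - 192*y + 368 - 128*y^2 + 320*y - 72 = -128*y^2 + 128*y + 256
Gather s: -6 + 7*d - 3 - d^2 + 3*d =-d^2 + 10*d - 9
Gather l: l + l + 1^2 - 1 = 2*l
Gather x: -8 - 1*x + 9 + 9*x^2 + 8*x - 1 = 9*x^2 + 7*x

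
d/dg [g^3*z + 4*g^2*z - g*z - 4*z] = z*(3*g^2 + 8*g - 1)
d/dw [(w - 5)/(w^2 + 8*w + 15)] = (w^2 + 8*w - 2*(w - 5)*(w + 4) + 15)/(w^2 + 8*w + 15)^2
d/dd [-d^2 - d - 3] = -2*d - 1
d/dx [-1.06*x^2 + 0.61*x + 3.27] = 0.61 - 2.12*x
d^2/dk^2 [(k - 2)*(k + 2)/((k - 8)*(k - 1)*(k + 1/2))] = 4*(4*k^6 - 138*k^4 + 1095*k^3 - 3228*k^2 + 1620*k - 676)/(8*k^9 - 204*k^8 + 1818*k^7 - 6245*k^6 + 4731*k^5 + 5109*k^4 - 4985*k^3 - 2088*k^2 + 1344*k + 512)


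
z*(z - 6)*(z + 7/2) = z^3 - 5*z^2/2 - 21*z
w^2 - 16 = (w - 4)*(w + 4)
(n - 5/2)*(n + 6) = n^2 + 7*n/2 - 15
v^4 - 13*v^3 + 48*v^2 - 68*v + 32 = (v - 8)*(v - 2)^2*(v - 1)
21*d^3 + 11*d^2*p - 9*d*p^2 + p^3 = (-7*d + p)*(-3*d + p)*(d + p)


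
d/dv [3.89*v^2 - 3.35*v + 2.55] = 7.78*v - 3.35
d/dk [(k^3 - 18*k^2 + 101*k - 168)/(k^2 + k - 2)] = (k^4 + 2*k^3 - 125*k^2 + 408*k - 34)/(k^4 + 2*k^3 - 3*k^2 - 4*k + 4)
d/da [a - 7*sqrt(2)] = 1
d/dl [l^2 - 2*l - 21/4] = 2*l - 2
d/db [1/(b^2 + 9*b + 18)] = (-2*b - 9)/(b^2 + 9*b + 18)^2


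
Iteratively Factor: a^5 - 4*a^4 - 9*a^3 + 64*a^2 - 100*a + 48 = (a - 2)*(a^4 - 2*a^3 - 13*a^2 + 38*a - 24) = (a - 3)*(a - 2)*(a^3 + a^2 - 10*a + 8) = (a - 3)*(a - 2)*(a - 1)*(a^2 + 2*a - 8) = (a - 3)*(a - 2)^2*(a - 1)*(a + 4)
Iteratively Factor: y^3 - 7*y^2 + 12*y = (y - 4)*(y^2 - 3*y) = (y - 4)*(y - 3)*(y)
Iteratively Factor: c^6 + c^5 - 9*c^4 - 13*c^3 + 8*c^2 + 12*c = (c)*(c^5 + c^4 - 9*c^3 - 13*c^2 + 8*c + 12) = c*(c + 2)*(c^4 - c^3 - 7*c^2 + c + 6) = c*(c - 3)*(c + 2)*(c^3 + 2*c^2 - c - 2) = c*(c - 3)*(c + 1)*(c + 2)*(c^2 + c - 2) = c*(c - 3)*(c - 1)*(c + 1)*(c + 2)*(c + 2)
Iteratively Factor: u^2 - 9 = (u + 3)*(u - 3)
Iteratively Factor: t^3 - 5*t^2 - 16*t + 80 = (t - 4)*(t^2 - t - 20) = (t - 5)*(t - 4)*(t + 4)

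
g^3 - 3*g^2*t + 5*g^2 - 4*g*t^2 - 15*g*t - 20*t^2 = (g + 5)*(g - 4*t)*(g + t)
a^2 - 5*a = a*(a - 5)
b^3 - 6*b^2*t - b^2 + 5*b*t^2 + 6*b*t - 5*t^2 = (b - 1)*(b - 5*t)*(b - t)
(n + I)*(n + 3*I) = n^2 + 4*I*n - 3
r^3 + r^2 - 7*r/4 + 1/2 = (r - 1/2)^2*(r + 2)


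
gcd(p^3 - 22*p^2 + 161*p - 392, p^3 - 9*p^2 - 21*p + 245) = p^2 - 14*p + 49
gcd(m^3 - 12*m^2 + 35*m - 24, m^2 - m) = m - 1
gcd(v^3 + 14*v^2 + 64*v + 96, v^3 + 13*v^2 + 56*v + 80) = v^2 + 8*v + 16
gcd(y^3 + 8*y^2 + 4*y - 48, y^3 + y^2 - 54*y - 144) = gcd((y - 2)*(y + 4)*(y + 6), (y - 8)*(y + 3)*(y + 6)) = y + 6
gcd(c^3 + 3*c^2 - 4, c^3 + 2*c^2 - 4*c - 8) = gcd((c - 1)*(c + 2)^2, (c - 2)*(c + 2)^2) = c^2 + 4*c + 4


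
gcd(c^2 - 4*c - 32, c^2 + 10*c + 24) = c + 4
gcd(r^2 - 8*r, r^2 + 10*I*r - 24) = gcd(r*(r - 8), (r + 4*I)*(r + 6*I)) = 1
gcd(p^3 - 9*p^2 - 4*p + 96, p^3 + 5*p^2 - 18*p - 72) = p^2 - p - 12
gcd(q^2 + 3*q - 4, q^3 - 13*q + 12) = q^2 + 3*q - 4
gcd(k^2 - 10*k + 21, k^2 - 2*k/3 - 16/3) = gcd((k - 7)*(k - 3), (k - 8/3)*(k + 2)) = 1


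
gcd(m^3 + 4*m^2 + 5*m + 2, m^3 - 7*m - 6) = m^2 + 3*m + 2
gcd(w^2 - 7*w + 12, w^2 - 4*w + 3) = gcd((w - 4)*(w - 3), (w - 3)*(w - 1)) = w - 3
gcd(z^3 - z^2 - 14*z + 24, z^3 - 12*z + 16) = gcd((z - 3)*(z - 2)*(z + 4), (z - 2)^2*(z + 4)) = z^2 + 2*z - 8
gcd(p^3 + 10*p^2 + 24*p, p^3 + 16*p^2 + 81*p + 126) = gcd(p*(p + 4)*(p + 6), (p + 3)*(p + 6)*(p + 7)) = p + 6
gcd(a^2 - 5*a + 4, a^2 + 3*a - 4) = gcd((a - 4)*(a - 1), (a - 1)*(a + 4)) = a - 1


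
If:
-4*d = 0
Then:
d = 0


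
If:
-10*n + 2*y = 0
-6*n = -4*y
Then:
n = 0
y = 0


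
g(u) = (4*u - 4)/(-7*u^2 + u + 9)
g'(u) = (4*u - 4)*(14*u - 1)/(-7*u^2 + u + 9)^2 + 4/(-7*u^2 + u + 9) = 4*(-7*u^2 + u + (u - 1)*(14*u - 1) + 9)/(-7*u^2 + u + 9)^2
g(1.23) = -2.55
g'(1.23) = 103.85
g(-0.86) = -2.51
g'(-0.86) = 12.40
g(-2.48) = 0.38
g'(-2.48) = 0.26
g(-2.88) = 0.30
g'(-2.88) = 0.16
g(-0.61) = -1.11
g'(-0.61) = 2.53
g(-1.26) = 2.68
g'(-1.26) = 13.62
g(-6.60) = 0.10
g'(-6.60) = 0.02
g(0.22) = -0.35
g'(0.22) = 0.37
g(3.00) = -0.16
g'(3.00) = 0.05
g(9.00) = -0.06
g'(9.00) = 0.01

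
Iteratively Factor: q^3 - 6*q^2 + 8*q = (q)*(q^2 - 6*q + 8) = q*(q - 4)*(q - 2)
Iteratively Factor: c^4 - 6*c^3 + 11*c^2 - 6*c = (c - 1)*(c^3 - 5*c^2 + 6*c) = c*(c - 1)*(c^2 - 5*c + 6) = c*(c - 2)*(c - 1)*(c - 3)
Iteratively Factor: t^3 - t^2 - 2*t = (t + 1)*(t^2 - 2*t) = (t - 2)*(t + 1)*(t)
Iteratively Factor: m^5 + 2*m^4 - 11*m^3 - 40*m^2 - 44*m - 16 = (m - 4)*(m^4 + 6*m^3 + 13*m^2 + 12*m + 4) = (m - 4)*(m + 1)*(m^3 + 5*m^2 + 8*m + 4) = (m - 4)*(m + 1)*(m + 2)*(m^2 + 3*m + 2) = (m - 4)*(m + 1)^2*(m + 2)*(m + 2)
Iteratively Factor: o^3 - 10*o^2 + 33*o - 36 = (o - 4)*(o^2 - 6*o + 9) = (o - 4)*(o - 3)*(o - 3)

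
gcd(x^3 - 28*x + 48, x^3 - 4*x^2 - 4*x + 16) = x^2 - 6*x + 8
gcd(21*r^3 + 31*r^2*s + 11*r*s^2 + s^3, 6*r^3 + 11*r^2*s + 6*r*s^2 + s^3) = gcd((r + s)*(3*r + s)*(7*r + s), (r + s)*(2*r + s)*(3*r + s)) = 3*r^2 + 4*r*s + s^2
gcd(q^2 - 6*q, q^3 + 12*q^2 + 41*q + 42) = 1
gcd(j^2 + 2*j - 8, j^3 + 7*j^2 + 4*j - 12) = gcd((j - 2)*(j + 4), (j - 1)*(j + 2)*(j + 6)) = 1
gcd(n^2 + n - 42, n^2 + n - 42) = n^2 + n - 42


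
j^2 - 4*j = j*(j - 4)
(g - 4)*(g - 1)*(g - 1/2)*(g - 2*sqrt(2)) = g^4 - 11*g^3/2 - 2*sqrt(2)*g^3 + 13*g^2/2 + 11*sqrt(2)*g^2 - 13*sqrt(2)*g - 2*g + 4*sqrt(2)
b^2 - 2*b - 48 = (b - 8)*(b + 6)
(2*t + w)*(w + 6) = 2*t*w + 12*t + w^2 + 6*w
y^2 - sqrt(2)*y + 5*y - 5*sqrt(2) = (y + 5)*(y - sqrt(2))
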